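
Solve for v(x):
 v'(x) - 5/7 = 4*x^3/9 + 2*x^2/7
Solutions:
 v(x) = C1 + x^4/9 + 2*x^3/21 + 5*x/7


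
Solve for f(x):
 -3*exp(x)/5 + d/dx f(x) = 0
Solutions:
 f(x) = C1 + 3*exp(x)/5


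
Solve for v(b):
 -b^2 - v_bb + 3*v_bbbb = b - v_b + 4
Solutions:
 v(b) = C1 + C2*exp(2^(1/3)*b*(2/(sqrt(77) + 9)^(1/3) + 2^(1/3)*(sqrt(77) + 9)^(1/3))/12)*sin(2^(1/3)*sqrt(3)*b*(-2^(1/3)*(sqrt(77) + 9)^(1/3) + 2/(sqrt(77) + 9)^(1/3))/12) + C3*exp(2^(1/3)*b*(2/(sqrt(77) + 9)^(1/3) + 2^(1/3)*(sqrt(77) + 9)^(1/3))/12)*cos(2^(1/3)*sqrt(3)*b*(-2^(1/3)*(sqrt(77) + 9)^(1/3) + 2/(sqrt(77) + 9)^(1/3))/12) + C4*exp(-2^(1/3)*b*(2/(sqrt(77) + 9)^(1/3) + 2^(1/3)*(sqrt(77) + 9)^(1/3))/6) + b^3/3 + 3*b^2/2 + 7*b


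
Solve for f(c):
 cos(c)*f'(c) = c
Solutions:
 f(c) = C1 + Integral(c/cos(c), c)


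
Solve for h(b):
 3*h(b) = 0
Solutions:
 h(b) = 0


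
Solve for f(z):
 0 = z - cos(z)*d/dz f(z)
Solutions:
 f(z) = C1 + Integral(z/cos(z), z)


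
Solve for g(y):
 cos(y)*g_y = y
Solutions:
 g(y) = C1 + Integral(y/cos(y), y)


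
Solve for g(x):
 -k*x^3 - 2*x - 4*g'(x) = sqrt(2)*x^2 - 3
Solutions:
 g(x) = C1 - k*x^4/16 - sqrt(2)*x^3/12 - x^2/4 + 3*x/4


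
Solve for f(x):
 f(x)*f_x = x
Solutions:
 f(x) = -sqrt(C1 + x^2)
 f(x) = sqrt(C1 + x^2)


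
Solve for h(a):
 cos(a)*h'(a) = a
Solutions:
 h(a) = C1 + Integral(a/cos(a), a)


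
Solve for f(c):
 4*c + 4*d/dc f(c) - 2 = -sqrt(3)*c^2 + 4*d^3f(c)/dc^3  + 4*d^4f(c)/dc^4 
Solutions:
 f(c) = C1 + C2*exp(-c*(2*2^(1/3)/(3*sqrt(69) + 25)^(1/3) + 4 + 2^(2/3)*(3*sqrt(69) + 25)^(1/3))/12)*sin(2^(1/3)*sqrt(3)*c*(-2^(1/3)*(3*sqrt(69) + 25)^(1/3) + 2/(3*sqrt(69) + 25)^(1/3))/12) + C3*exp(-c*(2*2^(1/3)/(3*sqrt(69) + 25)^(1/3) + 4 + 2^(2/3)*(3*sqrt(69) + 25)^(1/3))/12)*cos(2^(1/3)*sqrt(3)*c*(-2^(1/3)*(3*sqrt(69) + 25)^(1/3) + 2/(3*sqrt(69) + 25)^(1/3))/12) + C4*exp(c*(-2 + 2*2^(1/3)/(3*sqrt(69) + 25)^(1/3) + 2^(2/3)*(3*sqrt(69) + 25)^(1/3))/6) - sqrt(3)*c^3/12 - c^2/2 - sqrt(3)*c/2 + c/2


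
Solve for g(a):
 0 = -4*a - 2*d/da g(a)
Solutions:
 g(a) = C1 - a^2


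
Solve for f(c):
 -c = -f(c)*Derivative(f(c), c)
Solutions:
 f(c) = -sqrt(C1 + c^2)
 f(c) = sqrt(C1 + c^2)


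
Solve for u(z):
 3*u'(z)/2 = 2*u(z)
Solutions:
 u(z) = C1*exp(4*z/3)


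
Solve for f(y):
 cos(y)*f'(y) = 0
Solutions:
 f(y) = C1


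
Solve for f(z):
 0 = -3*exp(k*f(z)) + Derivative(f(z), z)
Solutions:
 f(z) = Piecewise((log(-1/(C1*k + 3*k*z))/k, Ne(k, 0)), (nan, True))
 f(z) = Piecewise((C1 + 3*z, Eq(k, 0)), (nan, True))


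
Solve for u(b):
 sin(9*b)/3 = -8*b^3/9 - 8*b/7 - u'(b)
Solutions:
 u(b) = C1 - 2*b^4/9 - 4*b^2/7 + cos(9*b)/27


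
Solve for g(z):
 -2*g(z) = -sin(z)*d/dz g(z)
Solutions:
 g(z) = C1*(cos(z) - 1)/(cos(z) + 1)


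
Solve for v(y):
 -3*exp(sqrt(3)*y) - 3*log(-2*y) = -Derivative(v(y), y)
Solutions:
 v(y) = C1 + 3*y*log(-y) + 3*y*(-1 + log(2)) + sqrt(3)*exp(sqrt(3)*y)


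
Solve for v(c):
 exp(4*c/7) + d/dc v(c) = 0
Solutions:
 v(c) = C1 - 7*exp(4*c/7)/4


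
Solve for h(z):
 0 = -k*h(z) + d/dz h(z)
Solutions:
 h(z) = C1*exp(k*z)


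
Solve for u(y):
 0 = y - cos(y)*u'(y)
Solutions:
 u(y) = C1 + Integral(y/cos(y), y)


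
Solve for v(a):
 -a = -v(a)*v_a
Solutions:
 v(a) = -sqrt(C1 + a^2)
 v(a) = sqrt(C1 + a^2)


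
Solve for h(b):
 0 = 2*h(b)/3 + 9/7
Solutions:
 h(b) = -27/14


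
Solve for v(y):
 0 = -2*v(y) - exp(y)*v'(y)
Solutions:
 v(y) = C1*exp(2*exp(-y))


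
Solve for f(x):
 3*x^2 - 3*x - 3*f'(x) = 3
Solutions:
 f(x) = C1 + x^3/3 - x^2/2 - x


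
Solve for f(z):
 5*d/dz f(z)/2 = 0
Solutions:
 f(z) = C1


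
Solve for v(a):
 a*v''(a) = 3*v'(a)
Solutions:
 v(a) = C1 + C2*a^4


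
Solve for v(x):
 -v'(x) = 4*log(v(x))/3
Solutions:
 li(v(x)) = C1 - 4*x/3


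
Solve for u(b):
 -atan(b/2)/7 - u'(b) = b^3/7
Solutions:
 u(b) = C1 - b^4/28 - b*atan(b/2)/7 + log(b^2 + 4)/7


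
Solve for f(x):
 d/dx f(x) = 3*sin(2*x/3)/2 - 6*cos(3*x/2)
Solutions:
 f(x) = C1 - 4*sin(3*x/2) - 9*cos(2*x/3)/4


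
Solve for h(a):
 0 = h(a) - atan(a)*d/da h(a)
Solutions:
 h(a) = C1*exp(Integral(1/atan(a), a))


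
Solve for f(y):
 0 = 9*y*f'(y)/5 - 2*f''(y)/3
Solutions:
 f(y) = C1 + C2*erfi(3*sqrt(15)*y/10)


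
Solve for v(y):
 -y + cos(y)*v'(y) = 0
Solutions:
 v(y) = C1 + Integral(y/cos(y), y)


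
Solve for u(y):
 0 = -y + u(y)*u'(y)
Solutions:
 u(y) = -sqrt(C1 + y^2)
 u(y) = sqrt(C1 + y^2)


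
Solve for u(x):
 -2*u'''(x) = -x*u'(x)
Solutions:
 u(x) = C1 + Integral(C2*airyai(2^(2/3)*x/2) + C3*airybi(2^(2/3)*x/2), x)


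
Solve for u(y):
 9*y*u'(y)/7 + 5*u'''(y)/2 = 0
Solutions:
 u(y) = C1 + Integral(C2*airyai(-18^(1/3)*35^(2/3)*y/35) + C3*airybi(-18^(1/3)*35^(2/3)*y/35), y)


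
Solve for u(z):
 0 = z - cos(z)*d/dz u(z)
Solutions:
 u(z) = C1 + Integral(z/cos(z), z)


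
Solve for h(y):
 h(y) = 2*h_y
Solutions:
 h(y) = C1*exp(y/2)


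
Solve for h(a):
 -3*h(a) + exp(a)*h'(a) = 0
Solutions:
 h(a) = C1*exp(-3*exp(-a))


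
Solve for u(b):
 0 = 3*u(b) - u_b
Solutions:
 u(b) = C1*exp(3*b)


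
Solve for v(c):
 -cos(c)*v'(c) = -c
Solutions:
 v(c) = C1 + Integral(c/cos(c), c)


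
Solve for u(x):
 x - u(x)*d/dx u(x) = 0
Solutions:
 u(x) = -sqrt(C1 + x^2)
 u(x) = sqrt(C1 + x^2)


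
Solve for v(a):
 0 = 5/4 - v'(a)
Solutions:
 v(a) = C1 + 5*a/4


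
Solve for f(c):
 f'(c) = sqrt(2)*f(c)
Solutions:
 f(c) = C1*exp(sqrt(2)*c)


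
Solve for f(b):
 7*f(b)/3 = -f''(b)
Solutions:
 f(b) = C1*sin(sqrt(21)*b/3) + C2*cos(sqrt(21)*b/3)


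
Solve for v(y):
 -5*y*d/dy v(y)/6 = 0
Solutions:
 v(y) = C1


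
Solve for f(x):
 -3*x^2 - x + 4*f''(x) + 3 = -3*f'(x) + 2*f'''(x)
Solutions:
 f(x) = C1 + C2*exp(x*(1 - sqrt(10)/2)) + C3*exp(x*(1 + sqrt(10)/2)) + x^3/3 - 7*x^2/6 + 31*x/9


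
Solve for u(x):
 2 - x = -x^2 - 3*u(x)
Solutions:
 u(x) = -x^2/3 + x/3 - 2/3


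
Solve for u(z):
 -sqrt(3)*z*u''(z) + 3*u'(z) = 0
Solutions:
 u(z) = C1 + C2*z^(1 + sqrt(3))


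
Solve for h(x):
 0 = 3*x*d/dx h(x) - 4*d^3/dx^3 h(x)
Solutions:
 h(x) = C1 + Integral(C2*airyai(6^(1/3)*x/2) + C3*airybi(6^(1/3)*x/2), x)


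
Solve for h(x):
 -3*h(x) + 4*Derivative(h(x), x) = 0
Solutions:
 h(x) = C1*exp(3*x/4)


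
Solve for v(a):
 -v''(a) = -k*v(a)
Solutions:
 v(a) = C1*exp(-a*sqrt(k)) + C2*exp(a*sqrt(k))


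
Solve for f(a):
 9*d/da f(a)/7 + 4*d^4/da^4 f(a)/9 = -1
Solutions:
 f(a) = C1 + C4*exp(-3*294^(1/3)*a/14) - 7*a/9 + (C2*sin(3*3^(5/6)*98^(1/3)*a/28) + C3*cos(3*3^(5/6)*98^(1/3)*a/28))*exp(3*294^(1/3)*a/28)


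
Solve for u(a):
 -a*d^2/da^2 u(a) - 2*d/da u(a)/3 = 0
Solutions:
 u(a) = C1 + C2*a^(1/3)


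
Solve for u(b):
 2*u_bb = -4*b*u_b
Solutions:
 u(b) = C1 + C2*erf(b)


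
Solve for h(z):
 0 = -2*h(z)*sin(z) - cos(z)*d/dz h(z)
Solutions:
 h(z) = C1*cos(z)^2


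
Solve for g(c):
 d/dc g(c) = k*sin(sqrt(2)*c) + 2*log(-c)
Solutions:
 g(c) = C1 + 2*c*log(-c) - 2*c - sqrt(2)*k*cos(sqrt(2)*c)/2


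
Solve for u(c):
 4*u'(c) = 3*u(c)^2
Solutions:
 u(c) = -4/(C1 + 3*c)


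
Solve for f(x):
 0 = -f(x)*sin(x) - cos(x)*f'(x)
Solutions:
 f(x) = C1*cos(x)


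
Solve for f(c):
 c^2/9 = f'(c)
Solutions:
 f(c) = C1 + c^3/27


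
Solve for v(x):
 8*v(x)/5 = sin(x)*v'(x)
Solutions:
 v(x) = C1*(cos(x) - 1)^(4/5)/(cos(x) + 1)^(4/5)


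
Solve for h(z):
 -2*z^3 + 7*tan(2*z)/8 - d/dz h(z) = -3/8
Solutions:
 h(z) = C1 - z^4/2 + 3*z/8 - 7*log(cos(2*z))/16


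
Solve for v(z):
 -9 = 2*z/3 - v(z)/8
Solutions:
 v(z) = 16*z/3 + 72


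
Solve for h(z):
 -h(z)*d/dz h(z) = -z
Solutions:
 h(z) = -sqrt(C1 + z^2)
 h(z) = sqrt(C1 + z^2)


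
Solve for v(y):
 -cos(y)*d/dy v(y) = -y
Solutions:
 v(y) = C1 + Integral(y/cos(y), y)


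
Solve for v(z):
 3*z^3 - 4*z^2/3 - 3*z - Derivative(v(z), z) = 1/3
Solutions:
 v(z) = C1 + 3*z^4/4 - 4*z^3/9 - 3*z^2/2 - z/3


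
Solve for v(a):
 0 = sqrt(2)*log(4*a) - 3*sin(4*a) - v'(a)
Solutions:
 v(a) = C1 + sqrt(2)*a*(log(a) - 1) + 2*sqrt(2)*a*log(2) + 3*cos(4*a)/4


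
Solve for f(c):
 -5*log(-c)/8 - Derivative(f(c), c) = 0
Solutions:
 f(c) = C1 - 5*c*log(-c)/8 + 5*c/8


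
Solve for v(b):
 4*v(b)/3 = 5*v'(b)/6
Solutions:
 v(b) = C1*exp(8*b/5)


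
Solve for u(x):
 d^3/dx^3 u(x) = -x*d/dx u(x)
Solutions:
 u(x) = C1 + Integral(C2*airyai(-x) + C3*airybi(-x), x)


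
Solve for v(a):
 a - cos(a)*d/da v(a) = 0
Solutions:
 v(a) = C1 + Integral(a/cos(a), a)


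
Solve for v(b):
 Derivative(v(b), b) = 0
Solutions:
 v(b) = C1


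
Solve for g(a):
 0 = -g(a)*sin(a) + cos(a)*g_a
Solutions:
 g(a) = C1/cos(a)


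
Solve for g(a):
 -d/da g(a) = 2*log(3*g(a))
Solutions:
 Integral(1/(log(_y) + log(3)), (_y, g(a)))/2 = C1 - a


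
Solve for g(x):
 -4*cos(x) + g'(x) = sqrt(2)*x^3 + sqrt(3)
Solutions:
 g(x) = C1 + sqrt(2)*x^4/4 + sqrt(3)*x + 4*sin(x)


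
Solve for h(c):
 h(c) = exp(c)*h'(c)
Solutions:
 h(c) = C1*exp(-exp(-c))


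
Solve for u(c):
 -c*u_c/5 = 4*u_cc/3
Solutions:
 u(c) = C1 + C2*erf(sqrt(30)*c/20)


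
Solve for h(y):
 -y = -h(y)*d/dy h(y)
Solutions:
 h(y) = -sqrt(C1 + y^2)
 h(y) = sqrt(C1 + y^2)


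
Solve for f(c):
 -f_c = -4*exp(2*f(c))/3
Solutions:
 f(c) = log(-1/(C1 + 4*c))/2 - log(2) + log(6)/2
 f(c) = log(-sqrt(-1/(C1 + 4*c))) - log(2) + log(6)/2


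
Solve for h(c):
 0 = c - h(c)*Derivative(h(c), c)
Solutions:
 h(c) = -sqrt(C1 + c^2)
 h(c) = sqrt(C1 + c^2)


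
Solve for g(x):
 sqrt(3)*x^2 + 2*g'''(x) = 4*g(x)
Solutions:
 g(x) = C3*exp(2^(1/3)*x) + sqrt(3)*x^2/4 + (C1*sin(2^(1/3)*sqrt(3)*x/2) + C2*cos(2^(1/3)*sqrt(3)*x/2))*exp(-2^(1/3)*x/2)


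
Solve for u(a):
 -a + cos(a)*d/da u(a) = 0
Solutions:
 u(a) = C1 + Integral(a/cos(a), a)


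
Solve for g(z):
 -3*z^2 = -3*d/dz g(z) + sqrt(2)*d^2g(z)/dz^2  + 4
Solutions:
 g(z) = C1 + C2*exp(3*sqrt(2)*z/2) + z^3/3 + sqrt(2)*z^2/3 + 16*z/9


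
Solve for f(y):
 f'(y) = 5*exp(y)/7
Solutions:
 f(y) = C1 + 5*exp(y)/7


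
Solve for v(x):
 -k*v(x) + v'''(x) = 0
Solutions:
 v(x) = C1*exp(k^(1/3)*x) + C2*exp(k^(1/3)*x*(-1 + sqrt(3)*I)/2) + C3*exp(-k^(1/3)*x*(1 + sqrt(3)*I)/2)


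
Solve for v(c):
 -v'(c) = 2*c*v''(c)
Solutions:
 v(c) = C1 + C2*sqrt(c)


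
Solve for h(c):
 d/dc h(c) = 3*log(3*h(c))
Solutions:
 -Integral(1/(log(_y) + log(3)), (_y, h(c)))/3 = C1 - c


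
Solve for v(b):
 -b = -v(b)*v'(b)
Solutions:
 v(b) = -sqrt(C1 + b^2)
 v(b) = sqrt(C1 + b^2)


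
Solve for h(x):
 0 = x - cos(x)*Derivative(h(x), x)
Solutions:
 h(x) = C1 + Integral(x/cos(x), x)


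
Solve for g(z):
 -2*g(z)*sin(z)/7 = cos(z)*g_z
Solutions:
 g(z) = C1*cos(z)^(2/7)


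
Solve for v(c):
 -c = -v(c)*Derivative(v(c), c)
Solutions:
 v(c) = -sqrt(C1 + c^2)
 v(c) = sqrt(C1 + c^2)


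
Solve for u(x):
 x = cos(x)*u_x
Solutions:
 u(x) = C1 + Integral(x/cos(x), x)


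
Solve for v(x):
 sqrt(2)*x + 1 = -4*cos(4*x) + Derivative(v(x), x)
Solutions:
 v(x) = C1 + sqrt(2)*x^2/2 + x + sin(4*x)


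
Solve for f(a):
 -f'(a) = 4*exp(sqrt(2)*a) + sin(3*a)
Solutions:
 f(a) = C1 - 2*sqrt(2)*exp(sqrt(2)*a) + cos(3*a)/3


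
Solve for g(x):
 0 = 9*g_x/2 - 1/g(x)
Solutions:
 g(x) = -sqrt(C1 + 4*x)/3
 g(x) = sqrt(C1 + 4*x)/3


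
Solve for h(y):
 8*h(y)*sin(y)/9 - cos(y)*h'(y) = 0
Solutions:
 h(y) = C1/cos(y)^(8/9)


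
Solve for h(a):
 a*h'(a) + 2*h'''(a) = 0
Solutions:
 h(a) = C1 + Integral(C2*airyai(-2^(2/3)*a/2) + C3*airybi(-2^(2/3)*a/2), a)


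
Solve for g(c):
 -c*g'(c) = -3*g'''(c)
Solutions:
 g(c) = C1 + Integral(C2*airyai(3^(2/3)*c/3) + C3*airybi(3^(2/3)*c/3), c)


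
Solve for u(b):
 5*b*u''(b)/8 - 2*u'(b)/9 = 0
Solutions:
 u(b) = C1 + C2*b^(61/45)


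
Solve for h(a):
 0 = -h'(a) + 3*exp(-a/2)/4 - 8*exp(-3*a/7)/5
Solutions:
 h(a) = C1 - 3*exp(-a/2)/2 + 56*exp(-3*a/7)/15


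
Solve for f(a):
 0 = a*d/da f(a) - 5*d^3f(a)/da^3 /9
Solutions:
 f(a) = C1 + Integral(C2*airyai(15^(2/3)*a/5) + C3*airybi(15^(2/3)*a/5), a)


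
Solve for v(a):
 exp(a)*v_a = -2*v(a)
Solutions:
 v(a) = C1*exp(2*exp(-a))


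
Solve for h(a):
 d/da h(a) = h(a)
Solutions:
 h(a) = C1*exp(a)


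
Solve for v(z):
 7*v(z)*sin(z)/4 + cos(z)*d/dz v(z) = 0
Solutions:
 v(z) = C1*cos(z)^(7/4)


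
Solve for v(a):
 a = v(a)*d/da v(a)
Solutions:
 v(a) = -sqrt(C1 + a^2)
 v(a) = sqrt(C1 + a^2)


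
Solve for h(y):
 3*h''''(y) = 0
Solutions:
 h(y) = C1 + C2*y + C3*y^2 + C4*y^3


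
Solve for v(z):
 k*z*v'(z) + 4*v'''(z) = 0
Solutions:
 v(z) = C1 + Integral(C2*airyai(2^(1/3)*z*(-k)^(1/3)/2) + C3*airybi(2^(1/3)*z*(-k)^(1/3)/2), z)


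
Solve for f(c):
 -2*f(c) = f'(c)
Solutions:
 f(c) = C1*exp(-2*c)


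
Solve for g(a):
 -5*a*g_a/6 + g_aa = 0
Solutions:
 g(a) = C1 + C2*erfi(sqrt(15)*a/6)


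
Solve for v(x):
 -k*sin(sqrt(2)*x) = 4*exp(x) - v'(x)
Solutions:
 v(x) = C1 - sqrt(2)*k*cos(sqrt(2)*x)/2 + 4*exp(x)


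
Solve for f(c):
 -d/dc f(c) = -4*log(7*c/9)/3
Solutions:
 f(c) = C1 + 4*c*log(c)/3 - 8*c*log(3)/3 - 4*c/3 + 4*c*log(7)/3


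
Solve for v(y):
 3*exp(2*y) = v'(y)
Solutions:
 v(y) = C1 + 3*exp(2*y)/2


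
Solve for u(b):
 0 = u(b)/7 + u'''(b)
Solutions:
 u(b) = C3*exp(-7^(2/3)*b/7) + (C1*sin(sqrt(3)*7^(2/3)*b/14) + C2*cos(sqrt(3)*7^(2/3)*b/14))*exp(7^(2/3)*b/14)


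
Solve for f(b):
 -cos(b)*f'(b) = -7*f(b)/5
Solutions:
 f(b) = C1*(sin(b) + 1)^(7/10)/(sin(b) - 1)^(7/10)


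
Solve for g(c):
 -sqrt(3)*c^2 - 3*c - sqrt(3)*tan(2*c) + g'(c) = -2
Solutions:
 g(c) = C1 + sqrt(3)*c^3/3 + 3*c^2/2 - 2*c - sqrt(3)*log(cos(2*c))/2


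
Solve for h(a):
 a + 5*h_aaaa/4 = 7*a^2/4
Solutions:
 h(a) = C1 + C2*a + C3*a^2 + C4*a^3 + 7*a^6/1800 - a^5/150


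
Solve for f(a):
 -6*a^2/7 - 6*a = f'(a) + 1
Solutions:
 f(a) = C1 - 2*a^3/7 - 3*a^2 - a


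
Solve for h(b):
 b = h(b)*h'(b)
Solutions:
 h(b) = -sqrt(C1 + b^2)
 h(b) = sqrt(C1 + b^2)


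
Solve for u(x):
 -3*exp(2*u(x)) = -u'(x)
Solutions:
 u(x) = log(-sqrt(-1/(C1 + 3*x))) - log(2)/2
 u(x) = log(-1/(C1 + 3*x))/2 - log(2)/2


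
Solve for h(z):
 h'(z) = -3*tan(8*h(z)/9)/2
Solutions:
 h(z) = -9*asin(C1*exp(-4*z/3))/8 + 9*pi/8
 h(z) = 9*asin(C1*exp(-4*z/3))/8


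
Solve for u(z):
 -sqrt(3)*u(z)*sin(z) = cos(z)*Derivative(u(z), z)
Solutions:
 u(z) = C1*cos(z)^(sqrt(3))


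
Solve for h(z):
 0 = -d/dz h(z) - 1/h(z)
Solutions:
 h(z) = -sqrt(C1 - 2*z)
 h(z) = sqrt(C1 - 2*z)


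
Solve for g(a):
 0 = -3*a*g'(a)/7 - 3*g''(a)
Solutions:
 g(a) = C1 + C2*erf(sqrt(14)*a/14)


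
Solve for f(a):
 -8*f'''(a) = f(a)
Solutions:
 f(a) = C3*exp(-a/2) + (C1*sin(sqrt(3)*a/4) + C2*cos(sqrt(3)*a/4))*exp(a/4)


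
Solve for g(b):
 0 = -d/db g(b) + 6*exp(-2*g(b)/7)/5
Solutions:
 g(b) = 7*log(-sqrt(C1 + 6*b)) - 7*log(35) + 7*log(70)/2
 g(b) = 7*log(C1 + 6*b)/2 - 7*log(35) + 7*log(70)/2


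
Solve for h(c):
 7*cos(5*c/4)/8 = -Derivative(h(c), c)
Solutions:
 h(c) = C1 - 7*sin(5*c/4)/10


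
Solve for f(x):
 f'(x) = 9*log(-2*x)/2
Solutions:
 f(x) = C1 + 9*x*log(-x)/2 + 9*x*(-1 + log(2))/2


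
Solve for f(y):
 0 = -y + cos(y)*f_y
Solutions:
 f(y) = C1 + Integral(y/cos(y), y)


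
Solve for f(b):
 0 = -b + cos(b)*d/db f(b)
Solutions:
 f(b) = C1 + Integral(b/cos(b), b)


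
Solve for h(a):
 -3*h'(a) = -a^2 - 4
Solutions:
 h(a) = C1 + a^3/9 + 4*a/3


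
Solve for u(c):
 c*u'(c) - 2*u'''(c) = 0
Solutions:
 u(c) = C1 + Integral(C2*airyai(2^(2/3)*c/2) + C3*airybi(2^(2/3)*c/2), c)


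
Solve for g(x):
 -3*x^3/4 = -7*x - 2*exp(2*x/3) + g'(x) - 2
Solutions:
 g(x) = C1 - 3*x^4/16 + 7*x^2/2 + 2*x + 3*exp(2*x/3)


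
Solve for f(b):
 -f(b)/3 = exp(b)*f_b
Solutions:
 f(b) = C1*exp(exp(-b)/3)


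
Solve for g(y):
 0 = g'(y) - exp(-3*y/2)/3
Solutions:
 g(y) = C1 - 2*exp(-3*y/2)/9


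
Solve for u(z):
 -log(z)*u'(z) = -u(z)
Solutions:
 u(z) = C1*exp(li(z))


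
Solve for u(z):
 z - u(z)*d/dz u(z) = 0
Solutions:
 u(z) = -sqrt(C1 + z^2)
 u(z) = sqrt(C1 + z^2)


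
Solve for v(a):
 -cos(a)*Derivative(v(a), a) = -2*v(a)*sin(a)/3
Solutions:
 v(a) = C1/cos(a)^(2/3)


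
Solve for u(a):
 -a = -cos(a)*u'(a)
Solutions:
 u(a) = C1 + Integral(a/cos(a), a)


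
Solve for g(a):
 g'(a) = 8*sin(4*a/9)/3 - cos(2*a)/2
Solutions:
 g(a) = C1 - sin(2*a)/4 - 6*cos(4*a/9)


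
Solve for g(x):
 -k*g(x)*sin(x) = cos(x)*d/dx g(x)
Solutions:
 g(x) = C1*exp(k*log(cos(x)))


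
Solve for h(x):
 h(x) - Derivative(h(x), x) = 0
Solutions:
 h(x) = C1*exp(x)


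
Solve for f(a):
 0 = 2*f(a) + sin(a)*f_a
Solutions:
 f(a) = C1*(cos(a) + 1)/(cos(a) - 1)


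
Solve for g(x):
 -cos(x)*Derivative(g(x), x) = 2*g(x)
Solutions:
 g(x) = C1*(sin(x) - 1)/(sin(x) + 1)


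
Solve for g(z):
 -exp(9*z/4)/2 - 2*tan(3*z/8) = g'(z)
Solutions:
 g(z) = C1 - 2*exp(9*z/4)/9 + 16*log(cos(3*z/8))/3


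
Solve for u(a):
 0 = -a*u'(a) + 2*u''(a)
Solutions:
 u(a) = C1 + C2*erfi(a/2)


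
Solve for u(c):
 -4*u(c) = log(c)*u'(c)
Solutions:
 u(c) = C1*exp(-4*li(c))


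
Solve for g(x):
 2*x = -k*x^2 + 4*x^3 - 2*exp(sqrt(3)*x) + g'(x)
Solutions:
 g(x) = C1 + k*x^3/3 - x^4 + x^2 + 2*sqrt(3)*exp(sqrt(3)*x)/3


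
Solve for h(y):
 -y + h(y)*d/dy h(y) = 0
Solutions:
 h(y) = -sqrt(C1 + y^2)
 h(y) = sqrt(C1 + y^2)


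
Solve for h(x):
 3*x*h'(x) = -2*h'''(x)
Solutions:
 h(x) = C1 + Integral(C2*airyai(-2^(2/3)*3^(1/3)*x/2) + C3*airybi(-2^(2/3)*3^(1/3)*x/2), x)


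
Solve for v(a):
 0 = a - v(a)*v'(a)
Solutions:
 v(a) = -sqrt(C1 + a^2)
 v(a) = sqrt(C1 + a^2)


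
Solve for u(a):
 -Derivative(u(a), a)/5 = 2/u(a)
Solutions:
 u(a) = -sqrt(C1 - 20*a)
 u(a) = sqrt(C1 - 20*a)


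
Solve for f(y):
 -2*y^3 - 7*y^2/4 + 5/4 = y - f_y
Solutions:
 f(y) = C1 + y^4/2 + 7*y^3/12 + y^2/2 - 5*y/4


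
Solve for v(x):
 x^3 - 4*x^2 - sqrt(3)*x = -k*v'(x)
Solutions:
 v(x) = C1 - x^4/(4*k) + 4*x^3/(3*k) + sqrt(3)*x^2/(2*k)


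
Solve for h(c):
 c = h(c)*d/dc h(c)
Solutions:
 h(c) = -sqrt(C1 + c^2)
 h(c) = sqrt(C1 + c^2)


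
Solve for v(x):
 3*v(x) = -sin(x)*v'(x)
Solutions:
 v(x) = C1*(cos(x) + 1)^(3/2)/(cos(x) - 1)^(3/2)


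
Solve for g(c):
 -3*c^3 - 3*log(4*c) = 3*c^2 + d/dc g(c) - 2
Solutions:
 g(c) = C1 - 3*c^4/4 - c^3 - 3*c*log(c) - c*log(64) + 5*c


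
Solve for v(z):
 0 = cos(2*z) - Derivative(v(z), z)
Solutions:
 v(z) = C1 + sin(2*z)/2


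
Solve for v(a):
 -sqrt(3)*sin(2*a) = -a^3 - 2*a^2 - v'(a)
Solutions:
 v(a) = C1 - a^4/4 - 2*a^3/3 - sqrt(3)*cos(2*a)/2


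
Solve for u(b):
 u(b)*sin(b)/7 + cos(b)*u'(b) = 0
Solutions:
 u(b) = C1*cos(b)^(1/7)


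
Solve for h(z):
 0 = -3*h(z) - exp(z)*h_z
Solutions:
 h(z) = C1*exp(3*exp(-z))


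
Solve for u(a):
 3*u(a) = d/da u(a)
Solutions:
 u(a) = C1*exp(3*a)


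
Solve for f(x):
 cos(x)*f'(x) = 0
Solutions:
 f(x) = C1


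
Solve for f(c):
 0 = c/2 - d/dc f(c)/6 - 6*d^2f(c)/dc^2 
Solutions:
 f(c) = C1 + C2*exp(-c/36) + 3*c^2/2 - 108*c


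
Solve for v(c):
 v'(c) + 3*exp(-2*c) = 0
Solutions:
 v(c) = C1 + 3*exp(-2*c)/2


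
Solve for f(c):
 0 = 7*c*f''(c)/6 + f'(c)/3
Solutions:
 f(c) = C1 + C2*c^(5/7)


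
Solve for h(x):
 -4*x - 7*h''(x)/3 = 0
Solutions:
 h(x) = C1 + C2*x - 2*x^3/7


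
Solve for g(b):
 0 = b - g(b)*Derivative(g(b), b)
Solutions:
 g(b) = -sqrt(C1 + b^2)
 g(b) = sqrt(C1 + b^2)


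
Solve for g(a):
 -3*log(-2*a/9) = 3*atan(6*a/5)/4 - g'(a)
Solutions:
 g(a) = C1 + 3*a*log(-a) + 3*a*atan(6*a/5)/4 - 6*a*log(3) - 3*a + 3*a*log(2) - 5*log(36*a^2 + 25)/16


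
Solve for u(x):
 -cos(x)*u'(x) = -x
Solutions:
 u(x) = C1 + Integral(x/cos(x), x)


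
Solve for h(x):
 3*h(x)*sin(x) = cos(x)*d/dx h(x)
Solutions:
 h(x) = C1/cos(x)^3


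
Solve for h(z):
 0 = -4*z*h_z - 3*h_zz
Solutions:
 h(z) = C1 + C2*erf(sqrt(6)*z/3)


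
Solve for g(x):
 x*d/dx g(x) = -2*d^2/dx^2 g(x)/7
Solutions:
 g(x) = C1 + C2*erf(sqrt(7)*x/2)


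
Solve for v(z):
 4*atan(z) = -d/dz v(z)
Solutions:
 v(z) = C1 - 4*z*atan(z) + 2*log(z^2 + 1)


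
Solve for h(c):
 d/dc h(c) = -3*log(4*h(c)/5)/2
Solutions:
 2*Integral(1/(log(_y) - log(5) + 2*log(2)), (_y, h(c)))/3 = C1 - c


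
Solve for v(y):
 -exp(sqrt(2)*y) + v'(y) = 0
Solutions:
 v(y) = C1 + sqrt(2)*exp(sqrt(2)*y)/2


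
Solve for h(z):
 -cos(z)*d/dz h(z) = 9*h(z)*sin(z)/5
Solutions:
 h(z) = C1*cos(z)^(9/5)


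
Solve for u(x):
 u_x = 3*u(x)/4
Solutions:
 u(x) = C1*exp(3*x/4)


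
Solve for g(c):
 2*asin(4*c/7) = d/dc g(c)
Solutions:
 g(c) = C1 + 2*c*asin(4*c/7) + sqrt(49 - 16*c^2)/2


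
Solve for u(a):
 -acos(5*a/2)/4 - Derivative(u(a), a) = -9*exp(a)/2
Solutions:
 u(a) = C1 - a*acos(5*a/2)/4 + sqrt(4 - 25*a^2)/20 + 9*exp(a)/2


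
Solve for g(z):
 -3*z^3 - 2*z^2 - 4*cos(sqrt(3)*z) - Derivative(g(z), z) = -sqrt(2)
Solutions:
 g(z) = C1 - 3*z^4/4 - 2*z^3/3 + sqrt(2)*z - 4*sqrt(3)*sin(sqrt(3)*z)/3


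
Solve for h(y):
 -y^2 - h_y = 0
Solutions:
 h(y) = C1 - y^3/3


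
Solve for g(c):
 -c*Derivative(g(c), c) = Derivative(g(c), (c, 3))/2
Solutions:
 g(c) = C1 + Integral(C2*airyai(-2^(1/3)*c) + C3*airybi(-2^(1/3)*c), c)


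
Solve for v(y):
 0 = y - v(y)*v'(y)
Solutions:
 v(y) = -sqrt(C1 + y^2)
 v(y) = sqrt(C1 + y^2)


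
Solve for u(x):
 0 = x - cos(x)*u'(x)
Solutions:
 u(x) = C1 + Integral(x/cos(x), x)


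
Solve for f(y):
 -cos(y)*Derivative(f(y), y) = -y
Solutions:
 f(y) = C1 + Integral(y/cos(y), y)


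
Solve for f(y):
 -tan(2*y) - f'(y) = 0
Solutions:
 f(y) = C1 + log(cos(2*y))/2


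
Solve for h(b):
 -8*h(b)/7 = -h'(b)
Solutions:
 h(b) = C1*exp(8*b/7)


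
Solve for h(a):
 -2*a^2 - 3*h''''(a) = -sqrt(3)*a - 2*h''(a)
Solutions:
 h(a) = C1 + C2*a + C3*exp(-sqrt(6)*a/3) + C4*exp(sqrt(6)*a/3) + a^4/12 - sqrt(3)*a^3/12 + 3*a^2/2


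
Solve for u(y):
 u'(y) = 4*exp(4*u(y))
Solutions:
 u(y) = log(-(-1/(C1 + 16*y))^(1/4))
 u(y) = log(-1/(C1 + 16*y))/4
 u(y) = log(-I*(-1/(C1 + 16*y))^(1/4))
 u(y) = log(I*(-1/(C1 + 16*y))^(1/4))


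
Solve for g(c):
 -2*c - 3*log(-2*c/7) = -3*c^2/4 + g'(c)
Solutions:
 g(c) = C1 + c^3/4 - c^2 - 3*c*log(-c) + 3*c*(-log(2) + 1 + log(7))


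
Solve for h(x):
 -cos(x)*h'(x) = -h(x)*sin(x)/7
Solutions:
 h(x) = C1/cos(x)^(1/7)


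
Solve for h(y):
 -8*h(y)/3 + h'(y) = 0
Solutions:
 h(y) = C1*exp(8*y/3)


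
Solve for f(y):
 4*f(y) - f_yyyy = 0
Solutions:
 f(y) = C1*exp(-sqrt(2)*y) + C2*exp(sqrt(2)*y) + C3*sin(sqrt(2)*y) + C4*cos(sqrt(2)*y)


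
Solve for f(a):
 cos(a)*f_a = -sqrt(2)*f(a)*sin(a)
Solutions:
 f(a) = C1*cos(a)^(sqrt(2))


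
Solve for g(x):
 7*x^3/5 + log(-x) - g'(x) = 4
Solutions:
 g(x) = C1 + 7*x^4/20 + x*log(-x) - 5*x


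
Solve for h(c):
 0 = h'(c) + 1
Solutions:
 h(c) = C1 - c


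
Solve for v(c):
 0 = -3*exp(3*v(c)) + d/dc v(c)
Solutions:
 v(c) = log(-1/(C1 + 9*c))/3
 v(c) = log((-1/(C1 + 3*c))^(1/3)*(-3^(2/3) - 3*3^(1/6)*I)/6)
 v(c) = log((-1/(C1 + 3*c))^(1/3)*(-3^(2/3) + 3*3^(1/6)*I)/6)


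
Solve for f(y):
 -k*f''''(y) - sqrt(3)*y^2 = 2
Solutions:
 f(y) = C1 + C2*y + C3*y^2 + C4*y^3 - sqrt(3)*y^6/(360*k) - y^4/(12*k)


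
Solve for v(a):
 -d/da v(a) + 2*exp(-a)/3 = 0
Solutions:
 v(a) = C1 - 2*exp(-a)/3


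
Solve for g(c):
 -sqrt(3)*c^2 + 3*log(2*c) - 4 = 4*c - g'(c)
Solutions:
 g(c) = C1 + sqrt(3)*c^3/3 + 2*c^2 - 3*c*log(c) - c*log(8) + 7*c


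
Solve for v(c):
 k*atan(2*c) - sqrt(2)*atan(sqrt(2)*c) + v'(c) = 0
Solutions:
 v(c) = C1 - k*(c*atan(2*c) - log(4*c^2 + 1)/4) + sqrt(2)*(c*atan(sqrt(2)*c) - sqrt(2)*log(2*c^2 + 1)/4)


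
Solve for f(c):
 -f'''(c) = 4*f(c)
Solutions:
 f(c) = C3*exp(-2^(2/3)*c) + (C1*sin(2^(2/3)*sqrt(3)*c/2) + C2*cos(2^(2/3)*sqrt(3)*c/2))*exp(2^(2/3)*c/2)


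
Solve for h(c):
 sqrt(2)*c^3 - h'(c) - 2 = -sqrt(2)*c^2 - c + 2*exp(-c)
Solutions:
 h(c) = C1 + sqrt(2)*c^4/4 + sqrt(2)*c^3/3 + c^2/2 - 2*c + 2*exp(-c)


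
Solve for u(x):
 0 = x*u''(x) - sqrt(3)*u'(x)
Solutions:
 u(x) = C1 + C2*x^(1 + sqrt(3))


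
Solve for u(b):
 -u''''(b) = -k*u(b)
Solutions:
 u(b) = C1*exp(-b*k^(1/4)) + C2*exp(b*k^(1/4)) + C3*exp(-I*b*k^(1/4)) + C4*exp(I*b*k^(1/4))


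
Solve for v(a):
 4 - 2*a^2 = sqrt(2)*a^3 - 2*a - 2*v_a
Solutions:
 v(a) = C1 + sqrt(2)*a^4/8 + a^3/3 - a^2/2 - 2*a


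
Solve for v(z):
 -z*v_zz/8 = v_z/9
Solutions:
 v(z) = C1 + C2*z^(1/9)


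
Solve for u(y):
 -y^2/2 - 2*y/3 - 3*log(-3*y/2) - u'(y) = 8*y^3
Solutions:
 u(y) = C1 - 2*y^4 - y^3/6 - y^2/3 - 3*y*log(-y) + 3*y*(-log(3) + log(2) + 1)


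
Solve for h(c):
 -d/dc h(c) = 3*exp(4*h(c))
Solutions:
 h(c) = log(-I*(1/(C1 + 12*c))^(1/4))
 h(c) = log(I*(1/(C1 + 12*c))^(1/4))
 h(c) = log(-(1/(C1 + 12*c))^(1/4))
 h(c) = log(1/(C1 + 12*c))/4


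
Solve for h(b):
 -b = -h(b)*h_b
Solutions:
 h(b) = -sqrt(C1 + b^2)
 h(b) = sqrt(C1 + b^2)


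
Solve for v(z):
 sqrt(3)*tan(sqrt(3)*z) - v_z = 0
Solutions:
 v(z) = C1 - log(cos(sqrt(3)*z))


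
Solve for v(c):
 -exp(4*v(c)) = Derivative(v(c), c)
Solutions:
 v(c) = log(-I*(1/(C1 + 4*c))^(1/4))
 v(c) = log(I*(1/(C1 + 4*c))^(1/4))
 v(c) = log(-(1/(C1 + 4*c))^(1/4))
 v(c) = log(1/(C1 + 4*c))/4


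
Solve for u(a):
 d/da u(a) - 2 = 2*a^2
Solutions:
 u(a) = C1 + 2*a^3/3 + 2*a


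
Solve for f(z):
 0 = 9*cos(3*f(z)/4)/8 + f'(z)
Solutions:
 9*z/8 - 2*log(sin(3*f(z)/4) - 1)/3 + 2*log(sin(3*f(z)/4) + 1)/3 = C1


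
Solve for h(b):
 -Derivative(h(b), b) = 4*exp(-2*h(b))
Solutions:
 h(b) = log(-sqrt(C1 - 8*b))
 h(b) = log(C1 - 8*b)/2


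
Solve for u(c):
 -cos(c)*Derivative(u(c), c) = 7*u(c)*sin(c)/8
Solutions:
 u(c) = C1*cos(c)^(7/8)


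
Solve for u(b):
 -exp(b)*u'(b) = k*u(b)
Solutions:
 u(b) = C1*exp(k*exp(-b))


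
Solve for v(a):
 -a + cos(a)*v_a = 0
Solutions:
 v(a) = C1 + Integral(a/cos(a), a)


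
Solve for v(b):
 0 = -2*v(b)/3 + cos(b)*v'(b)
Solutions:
 v(b) = C1*(sin(b) + 1)^(1/3)/(sin(b) - 1)^(1/3)


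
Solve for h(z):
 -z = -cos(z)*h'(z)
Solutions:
 h(z) = C1 + Integral(z/cos(z), z)


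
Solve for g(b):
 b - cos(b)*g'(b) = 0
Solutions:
 g(b) = C1 + Integral(b/cos(b), b)


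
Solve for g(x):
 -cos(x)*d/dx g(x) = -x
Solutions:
 g(x) = C1 + Integral(x/cos(x), x)


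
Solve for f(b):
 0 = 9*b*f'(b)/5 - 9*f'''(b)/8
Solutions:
 f(b) = C1 + Integral(C2*airyai(2*5^(2/3)*b/5) + C3*airybi(2*5^(2/3)*b/5), b)


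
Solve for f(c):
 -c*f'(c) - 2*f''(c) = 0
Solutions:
 f(c) = C1 + C2*erf(c/2)


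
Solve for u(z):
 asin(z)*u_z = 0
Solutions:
 u(z) = C1


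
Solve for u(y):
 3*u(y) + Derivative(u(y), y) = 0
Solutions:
 u(y) = C1*exp(-3*y)


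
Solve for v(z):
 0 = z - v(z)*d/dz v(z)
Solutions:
 v(z) = -sqrt(C1 + z^2)
 v(z) = sqrt(C1 + z^2)


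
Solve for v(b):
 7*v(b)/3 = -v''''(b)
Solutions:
 v(b) = (C1*sin(sqrt(2)*3^(3/4)*7^(1/4)*b/6) + C2*cos(sqrt(2)*3^(3/4)*7^(1/4)*b/6))*exp(-sqrt(2)*3^(3/4)*7^(1/4)*b/6) + (C3*sin(sqrt(2)*3^(3/4)*7^(1/4)*b/6) + C4*cos(sqrt(2)*3^(3/4)*7^(1/4)*b/6))*exp(sqrt(2)*3^(3/4)*7^(1/4)*b/6)


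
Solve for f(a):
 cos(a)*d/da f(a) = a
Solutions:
 f(a) = C1 + Integral(a/cos(a), a)


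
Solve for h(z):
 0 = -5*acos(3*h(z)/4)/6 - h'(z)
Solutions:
 Integral(1/acos(3*_y/4), (_y, h(z))) = C1 - 5*z/6


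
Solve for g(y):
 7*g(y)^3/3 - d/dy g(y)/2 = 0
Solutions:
 g(y) = -sqrt(6)*sqrt(-1/(C1 + 14*y))/2
 g(y) = sqrt(6)*sqrt(-1/(C1 + 14*y))/2


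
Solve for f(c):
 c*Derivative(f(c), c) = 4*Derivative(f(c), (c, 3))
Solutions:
 f(c) = C1 + Integral(C2*airyai(2^(1/3)*c/2) + C3*airybi(2^(1/3)*c/2), c)


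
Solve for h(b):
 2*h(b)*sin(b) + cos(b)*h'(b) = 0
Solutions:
 h(b) = C1*cos(b)^2


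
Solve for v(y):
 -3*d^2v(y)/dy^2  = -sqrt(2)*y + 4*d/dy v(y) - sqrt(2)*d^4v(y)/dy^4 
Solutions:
 v(y) = C1 + C2*exp(-y*(sqrt(2)/(sqrt(2 - sqrt(2)/4) + sqrt(2))^(1/3) + 2*(sqrt(2 - sqrt(2)/4) + sqrt(2))^(1/3))/4)*sin(y*(-sqrt(6)/(sqrt(2 - sqrt(2)/4) + sqrt(2))^(1/3) + 2*sqrt(3)*(sqrt(2 - sqrt(2)/4) + sqrt(2))^(1/3))/4) + C3*exp(-y*(sqrt(2)/(sqrt(2 - sqrt(2)/4) + sqrt(2))^(1/3) + 2*(sqrt(2 - sqrt(2)/4) + sqrt(2))^(1/3))/4)*cos(y*(-sqrt(6)/(sqrt(2 - sqrt(2)/4) + sqrt(2))^(1/3) + 2*sqrt(3)*(sqrt(2 - sqrt(2)/4) + sqrt(2))^(1/3))/4) + C4*exp(y*(sqrt(2)/(2*(sqrt(2 - sqrt(2)/4) + sqrt(2))^(1/3)) + (sqrt(2 - sqrt(2)/4) + sqrt(2))^(1/3))) + sqrt(2)*y^2/8 - 3*sqrt(2)*y/16


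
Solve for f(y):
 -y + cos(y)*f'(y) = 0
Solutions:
 f(y) = C1 + Integral(y/cos(y), y)


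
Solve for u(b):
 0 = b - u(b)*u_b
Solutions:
 u(b) = -sqrt(C1 + b^2)
 u(b) = sqrt(C1 + b^2)


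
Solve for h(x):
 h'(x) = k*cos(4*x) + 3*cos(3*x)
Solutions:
 h(x) = C1 + k*sin(4*x)/4 + sin(3*x)


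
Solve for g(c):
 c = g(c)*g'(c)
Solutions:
 g(c) = -sqrt(C1 + c^2)
 g(c) = sqrt(C1 + c^2)


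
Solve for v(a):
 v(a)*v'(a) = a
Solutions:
 v(a) = -sqrt(C1 + a^2)
 v(a) = sqrt(C1 + a^2)


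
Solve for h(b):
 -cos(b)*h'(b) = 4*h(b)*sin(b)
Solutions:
 h(b) = C1*cos(b)^4


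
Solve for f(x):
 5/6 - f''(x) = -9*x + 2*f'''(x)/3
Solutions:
 f(x) = C1 + C2*x + C3*exp(-3*x/2) + 3*x^3/2 - 31*x^2/12


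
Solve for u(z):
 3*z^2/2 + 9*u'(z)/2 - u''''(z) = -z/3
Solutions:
 u(z) = C1 + C4*exp(6^(2/3)*z/2) - z^3/9 - z^2/27 + (C2*sin(3*2^(2/3)*3^(1/6)*z/4) + C3*cos(3*2^(2/3)*3^(1/6)*z/4))*exp(-6^(2/3)*z/4)


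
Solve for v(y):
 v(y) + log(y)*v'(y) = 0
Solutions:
 v(y) = C1*exp(-li(y))


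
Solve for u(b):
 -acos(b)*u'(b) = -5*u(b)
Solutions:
 u(b) = C1*exp(5*Integral(1/acos(b), b))


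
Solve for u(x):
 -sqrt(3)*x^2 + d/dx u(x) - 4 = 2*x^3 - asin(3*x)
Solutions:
 u(x) = C1 + x^4/2 + sqrt(3)*x^3/3 - x*asin(3*x) + 4*x - sqrt(1 - 9*x^2)/3


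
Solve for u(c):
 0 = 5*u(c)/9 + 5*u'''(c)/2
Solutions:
 u(c) = C3*exp(-6^(1/3)*c/3) + (C1*sin(2^(1/3)*3^(5/6)*c/6) + C2*cos(2^(1/3)*3^(5/6)*c/6))*exp(6^(1/3)*c/6)


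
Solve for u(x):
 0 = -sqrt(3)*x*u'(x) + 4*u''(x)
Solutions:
 u(x) = C1 + C2*erfi(sqrt(2)*3^(1/4)*x/4)


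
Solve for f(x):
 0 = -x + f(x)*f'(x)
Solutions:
 f(x) = -sqrt(C1 + x^2)
 f(x) = sqrt(C1 + x^2)


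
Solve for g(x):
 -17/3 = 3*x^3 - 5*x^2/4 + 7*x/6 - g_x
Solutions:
 g(x) = C1 + 3*x^4/4 - 5*x^3/12 + 7*x^2/12 + 17*x/3


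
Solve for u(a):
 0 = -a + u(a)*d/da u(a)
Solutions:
 u(a) = -sqrt(C1 + a^2)
 u(a) = sqrt(C1 + a^2)


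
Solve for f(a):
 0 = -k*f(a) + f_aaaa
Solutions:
 f(a) = C1*exp(-a*k^(1/4)) + C2*exp(a*k^(1/4)) + C3*exp(-I*a*k^(1/4)) + C4*exp(I*a*k^(1/4))


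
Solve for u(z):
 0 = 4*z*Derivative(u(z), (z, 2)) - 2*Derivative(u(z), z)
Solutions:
 u(z) = C1 + C2*z^(3/2)


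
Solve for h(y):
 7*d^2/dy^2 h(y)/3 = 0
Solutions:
 h(y) = C1 + C2*y


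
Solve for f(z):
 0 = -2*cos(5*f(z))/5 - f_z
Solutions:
 f(z) = -asin((C1 + exp(4*z))/(C1 - exp(4*z)))/5 + pi/5
 f(z) = asin((C1 + exp(4*z))/(C1 - exp(4*z)))/5


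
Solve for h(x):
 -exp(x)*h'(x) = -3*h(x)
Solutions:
 h(x) = C1*exp(-3*exp(-x))


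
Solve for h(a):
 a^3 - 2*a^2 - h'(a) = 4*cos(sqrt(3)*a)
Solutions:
 h(a) = C1 + a^4/4 - 2*a^3/3 - 4*sqrt(3)*sin(sqrt(3)*a)/3


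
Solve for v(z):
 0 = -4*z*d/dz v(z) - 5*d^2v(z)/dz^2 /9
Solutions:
 v(z) = C1 + C2*erf(3*sqrt(10)*z/5)


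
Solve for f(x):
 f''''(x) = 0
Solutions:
 f(x) = C1 + C2*x + C3*x^2 + C4*x^3


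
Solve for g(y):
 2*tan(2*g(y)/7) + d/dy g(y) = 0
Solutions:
 g(y) = -7*asin(C1*exp(-4*y/7))/2 + 7*pi/2
 g(y) = 7*asin(C1*exp(-4*y/7))/2


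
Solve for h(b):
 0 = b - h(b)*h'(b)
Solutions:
 h(b) = -sqrt(C1 + b^2)
 h(b) = sqrt(C1 + b^2)


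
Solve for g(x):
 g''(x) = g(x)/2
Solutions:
 g(x) = C1*exp(-sqrt(2)*x/2) + C2*exp(sqrt(2)*x/2)


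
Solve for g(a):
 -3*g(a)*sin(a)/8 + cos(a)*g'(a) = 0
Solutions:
 g(a) = C1/cos(a)^(3/8)


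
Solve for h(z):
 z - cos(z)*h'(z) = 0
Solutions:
 h(z) = C1 + Integral(z/cos(z), z)


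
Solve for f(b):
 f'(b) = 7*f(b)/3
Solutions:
 f(b) = C1*exp(7*b/3)


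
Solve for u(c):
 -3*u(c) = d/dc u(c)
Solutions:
 u(c) = C1*exp(-3*c)


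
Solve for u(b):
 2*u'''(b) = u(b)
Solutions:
 u(b) = C3*exp(2^(2/3)*b/2) + (C1*sin(2^(2/3)*sqrt(3)*b/4) + C2*cos(2^(2/3)*sqrt(3)*b/4))*exp(-2^(2/3)*b/4)


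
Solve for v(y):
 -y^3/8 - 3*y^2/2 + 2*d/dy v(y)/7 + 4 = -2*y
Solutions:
 v(y) = C1 + 7*y^4/64 + 7*y^3/4 - 7*y^2/2 - 14*y


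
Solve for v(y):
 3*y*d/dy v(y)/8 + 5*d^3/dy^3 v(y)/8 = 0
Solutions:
 v(y) = C1 + Integral(C2*airyai(-3^(1/3)*5^(2/3)*y/5) + C3*airybi(-3^(1/3)*5^(2/3)*y/5), y)


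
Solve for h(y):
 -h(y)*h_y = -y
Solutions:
 h(y) = -sqrt(C1 + y^2)
 h(y) = sqrt(C1 + y^2)


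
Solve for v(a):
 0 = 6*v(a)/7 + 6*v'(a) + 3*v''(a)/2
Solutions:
 v(a) = C1*exp(2*a*(-1 + sqrt(42)/7)) + C2*exp(-2*a*(sqrt(42)/7 + 1))


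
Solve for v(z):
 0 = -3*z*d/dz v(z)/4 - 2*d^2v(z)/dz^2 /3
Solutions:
 v(z) = C1 + C2*erf(3*z/4)


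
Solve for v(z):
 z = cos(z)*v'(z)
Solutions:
 v(z) = C1 + Integral(z/cos(z), z)


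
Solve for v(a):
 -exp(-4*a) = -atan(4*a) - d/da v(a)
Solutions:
 v(a) = C1 - a*atan(4*a) + log(16*a^2 + 1)/8 - exp(-4*a)/4


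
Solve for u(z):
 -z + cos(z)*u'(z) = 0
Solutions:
 u(z) = C1 + Integral(z/cos(z), z)


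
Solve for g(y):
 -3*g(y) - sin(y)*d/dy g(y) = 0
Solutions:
 g(y) = C1*(cos(y) + 1)^(3/2)/(cos(y) - 1)^(3/2)


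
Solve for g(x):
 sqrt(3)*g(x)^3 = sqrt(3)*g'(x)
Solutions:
 g(x) = -sqrt(2)*sqrt(-1/(C1 + x))/2
 g(x) = sqrt(2)*sqrt(-1/(C1 + x))/2


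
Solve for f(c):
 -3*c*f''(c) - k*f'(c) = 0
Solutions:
 f(c) = C1 + c^(1 - re(k)/3)*(C2*sin(log(c)*Abs(im(k))/3) + C3*cos(log(c)*im(k)/3))


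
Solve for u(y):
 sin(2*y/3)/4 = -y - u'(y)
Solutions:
 u(y) = C1 - y^2/2 + 3*cos(2*y/3)/8


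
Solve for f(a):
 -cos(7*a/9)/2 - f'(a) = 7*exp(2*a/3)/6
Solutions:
 f(a) = C1 - 7*exp(2*a/3)/4 - 9*sin(7*a/9)/14


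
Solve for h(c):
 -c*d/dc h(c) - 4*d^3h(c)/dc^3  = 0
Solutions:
 h(c) = C1 + Integral(C2*airyai(-2^(1/3)*c/2) + C3*airybi(-2^(1/3)*c/2), c)


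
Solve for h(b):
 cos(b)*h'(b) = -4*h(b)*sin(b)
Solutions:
 h(b) = C1*cos(b)^4


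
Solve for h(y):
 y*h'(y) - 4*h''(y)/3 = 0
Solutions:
 h(y) = C1 + C2*erfi(sqrt(6)*y/4)


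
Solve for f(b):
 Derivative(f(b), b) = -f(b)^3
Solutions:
 f(b) = -sqrt(2)*sqrt(-1/(C1 - b))/2
 f(b) = sqrt(2)*sqrt(-1/(C1 - b))/2


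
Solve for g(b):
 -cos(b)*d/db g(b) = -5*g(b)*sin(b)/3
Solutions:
 g(b) = C1/cos(b)^(5/3)


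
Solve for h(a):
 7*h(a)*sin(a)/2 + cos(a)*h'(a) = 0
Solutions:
 h(a) = C1*cos(a)^(7/2)


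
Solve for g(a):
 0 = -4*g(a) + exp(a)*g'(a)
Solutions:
 g(a) = C1*exp(-4*exp(-a))


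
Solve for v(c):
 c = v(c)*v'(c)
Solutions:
 v(c) = -sqrt(C1 + c^2)
 v(c) = sqrt(C1 + c^2)


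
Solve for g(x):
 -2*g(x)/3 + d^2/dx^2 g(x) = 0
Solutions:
 g(x) = C1*exp(-sqrt(6)*x/3) + C2*exp(sqrt(6)*x/3)


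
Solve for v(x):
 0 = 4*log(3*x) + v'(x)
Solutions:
 v(x) = C1 - 4*x*log(x) - x*log(81) + 4*x


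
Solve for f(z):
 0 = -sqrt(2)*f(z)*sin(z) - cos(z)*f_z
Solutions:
 f(z) = C1*cos(z)^(sqrt(2))


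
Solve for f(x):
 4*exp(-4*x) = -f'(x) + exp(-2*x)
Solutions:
 f(x) = C1 - exp(-2*x)/2 + exp(-4*x)


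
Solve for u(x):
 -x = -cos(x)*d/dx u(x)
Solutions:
 u(x) = C1 + Integral(x/cos(x), x)


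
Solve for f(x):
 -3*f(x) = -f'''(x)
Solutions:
 f(x) = C3*exp(3^(1/3)*x) + (C1*sin(3^(5/6)*x/2) + C2*cos(3^(5/6)*x/2))*exp(-3^(1/3)*x/2)


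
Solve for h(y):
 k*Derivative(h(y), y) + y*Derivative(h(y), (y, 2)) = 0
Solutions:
 h(y) = C1 + y^(1 - re(k))*(C2*sin(log(y)*Abs(im(k))) + C3*cos(log(y)*im(k)))


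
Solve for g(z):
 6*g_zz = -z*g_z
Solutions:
 g(z) = C1 + C2*erf(sqrt(3)*z/6)


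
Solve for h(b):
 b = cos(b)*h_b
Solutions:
 h(b) = C1 + Integral(b/cos(b), b)


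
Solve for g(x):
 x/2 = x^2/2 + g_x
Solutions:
 g(x) = C1 - x^3/6 + x^2/4


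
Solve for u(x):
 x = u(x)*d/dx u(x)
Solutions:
 u(x) = -sqrt(C1 + x^2)
 u(x) = sqrt(C1 + x^2)


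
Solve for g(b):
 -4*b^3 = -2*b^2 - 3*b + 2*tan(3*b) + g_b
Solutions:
 g(b) = C1 - b^4 + 2*b^3/3 + 3*b^2/2 + 2*log(cos(3*b))/3


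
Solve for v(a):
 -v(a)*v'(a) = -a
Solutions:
 v(a) = -sqrt(C1 + a^2)
 v(a) = sqrt(C1 + a^2)


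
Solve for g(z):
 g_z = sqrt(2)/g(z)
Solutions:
 g(z) = -sqrt(C1 + 2*sqrt(2)*z)
 g(z) = sqrt(C1 + 2*sqrt(2)*z)


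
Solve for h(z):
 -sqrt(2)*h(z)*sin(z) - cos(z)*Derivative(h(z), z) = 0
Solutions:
 h(z) = C1*cos(z)^(sqrt(2))


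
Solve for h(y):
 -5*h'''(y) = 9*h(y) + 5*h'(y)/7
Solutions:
 h(y) = C1*exp(y*(-10*3^(2/3)*490^(1/3)/(3969 + sqrt(15755061))^(1/3) + 2100^(1/3)*(3969 + sqrt(15755061))^(1/3))/420)*sin(3^(1/6)*y*(30*490^(1/3)/(3969 + sqrt(15755061))^(1/3) + 3^(2/3)*700^(1/3)*(3969 + sqrt(15755061))^(1/3))/420) + C2*exp(y*(-10*3^(2/3)*490^(1/3)/(3969 + sqrt(15755061))^(1/3) + 2100^(1/3)*(3969 + sqrt(15755061))^(1/3))/420)*cos(3^(1/6)*y*(30*490^(1/3)/(3969 + sqrt(15755061))^(1/3) + 3^(2/3)*700^(1/3)*(3969 + sqrt(15755061))^(1/3))/420) + C3*exp(-y*(-10*3^(2/3)*490^(1/3)/(3969 + sqrt(15755061))^(1/3) + 2100^(1/3)*(3969 + sqrt(15755061))^(1/3))/210)


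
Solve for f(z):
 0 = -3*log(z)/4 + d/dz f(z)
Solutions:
 f(z) = C1 + 3*z*log(z)/4 - 3*z/4


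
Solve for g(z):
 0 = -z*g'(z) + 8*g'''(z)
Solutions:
 g(z) = C1 + Integral(C2*airyai(z/2) + C3*airybi(z/2), z)


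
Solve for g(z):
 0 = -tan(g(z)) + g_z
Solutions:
 g(z) = pi - asin(C1*exp(z))
 g(z) = asin(C1*exp(z))


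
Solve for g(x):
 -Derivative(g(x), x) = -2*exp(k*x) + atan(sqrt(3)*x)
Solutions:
 g(x) = C1 - x*atan(sqrt(3)*x) + 2*Piecewise((exp(k*x)/k, Ne(k, 0)), (x, True)) + sqrt(3)*log(3*x^2 + 1)/6


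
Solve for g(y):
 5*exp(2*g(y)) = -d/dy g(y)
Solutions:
 g(y) = log(-sqrt(-1/(C1 - 5*y))) - log(2)/2
 g(y) = log(-1/(C1 - 5*y))/2 - log(2)/2


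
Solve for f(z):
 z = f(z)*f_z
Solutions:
 f(z) = -sqrt(C1 + z^2)
 f(z) = sqrt(C1 + z^2)


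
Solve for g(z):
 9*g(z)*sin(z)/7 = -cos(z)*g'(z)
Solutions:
 g(z) = C1*cos(z)^(9/7)


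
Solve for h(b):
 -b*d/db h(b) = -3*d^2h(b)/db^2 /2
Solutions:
 h(b) = C1 + C2*erfi(sqrt(3)*b/3)


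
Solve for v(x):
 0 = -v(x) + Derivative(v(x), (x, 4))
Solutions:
 v(x) = C1*exp(-x) + C2*exp(x) + C3*sin(x) + C4*cos(x)


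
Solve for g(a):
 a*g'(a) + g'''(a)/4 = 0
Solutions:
 g(a) = C1 + Integral(C2*airyai(-2^(2/3)*a) + C3*airybi(-2^(2/3)*a), a)


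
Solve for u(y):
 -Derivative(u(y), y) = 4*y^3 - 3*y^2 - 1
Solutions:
 u(y) = C1 - y^4 + y^3 + y


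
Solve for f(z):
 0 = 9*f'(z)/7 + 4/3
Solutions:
 f(z) = C1 - 28*z/27


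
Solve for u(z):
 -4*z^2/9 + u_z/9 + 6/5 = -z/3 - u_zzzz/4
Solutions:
 u(z) = C1 + C4*exp(-2^(2/3)*3^(1/3)*z/3) + 4*z^3/3 - 3*z^2/2 - 54*z/5 + (C2*sin(2^(2/3)*3^(5/6)*z/6) + C3*cos(2^(2/3)*3^(5/6)*z/6))*exp(2^(2/3)*3^(1/3)*z/6)


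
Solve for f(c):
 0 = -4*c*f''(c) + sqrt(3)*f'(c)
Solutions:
 f(c) = C1 + C2*c^(sqrt(3)/4 + 1)


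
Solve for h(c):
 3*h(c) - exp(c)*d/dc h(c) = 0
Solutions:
 h(c) = C1*exp(-3*exp(-c))


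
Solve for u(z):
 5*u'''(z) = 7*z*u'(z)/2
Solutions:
 u(z) = C1 + Integral(C2*airyai(10^(2/3)*7^(1/3)*z/10) + C3*airybi(10^(2/3)*7^(1/3)*z/10), z)
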